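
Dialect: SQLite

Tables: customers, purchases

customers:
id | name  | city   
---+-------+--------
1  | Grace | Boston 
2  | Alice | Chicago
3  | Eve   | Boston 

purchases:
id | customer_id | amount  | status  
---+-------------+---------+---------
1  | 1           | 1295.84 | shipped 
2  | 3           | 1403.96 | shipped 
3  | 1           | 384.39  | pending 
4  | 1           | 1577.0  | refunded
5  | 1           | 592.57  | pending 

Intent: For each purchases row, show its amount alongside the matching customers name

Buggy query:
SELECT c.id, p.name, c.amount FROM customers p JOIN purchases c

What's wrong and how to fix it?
Bug: JOIN with no ON clause produces a cartesian product; every purchases row pairs with every customers row

Fix: Specify the join condition linking the foreign key to the parent id

Corrected query:
SELECT c.id, p.name, c.amount FROM customers p JOIN purchases c ON c.customer_id = p.id

Result:
id | name  | amount 
---+-------+--------
1  | Grace | 1295.84
2  | Eve   | 1403.96
3  | Grace | 384.39 
4  | Grace | 1577   
5  | Grace | 592.57 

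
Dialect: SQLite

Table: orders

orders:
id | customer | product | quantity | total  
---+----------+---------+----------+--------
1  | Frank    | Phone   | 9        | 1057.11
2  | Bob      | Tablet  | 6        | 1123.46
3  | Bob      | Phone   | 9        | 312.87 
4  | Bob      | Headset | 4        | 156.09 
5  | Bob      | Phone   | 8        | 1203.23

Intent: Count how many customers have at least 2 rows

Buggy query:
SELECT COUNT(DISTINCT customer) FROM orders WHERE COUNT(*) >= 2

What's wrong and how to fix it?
Bug: WHERE filters individual rows, not groups, so a group-level COUNT is invalid there

Fix: Group first with HAVING COUNT(*) >= 2, then COUNT the resulting groups

Corrected query:
SELECT COUNT(*) FROM (SELECT customer FROM orders GROUP BY customer HAVING COUNT(*) >= 2)

Result:
COUNT(*)
--------
1       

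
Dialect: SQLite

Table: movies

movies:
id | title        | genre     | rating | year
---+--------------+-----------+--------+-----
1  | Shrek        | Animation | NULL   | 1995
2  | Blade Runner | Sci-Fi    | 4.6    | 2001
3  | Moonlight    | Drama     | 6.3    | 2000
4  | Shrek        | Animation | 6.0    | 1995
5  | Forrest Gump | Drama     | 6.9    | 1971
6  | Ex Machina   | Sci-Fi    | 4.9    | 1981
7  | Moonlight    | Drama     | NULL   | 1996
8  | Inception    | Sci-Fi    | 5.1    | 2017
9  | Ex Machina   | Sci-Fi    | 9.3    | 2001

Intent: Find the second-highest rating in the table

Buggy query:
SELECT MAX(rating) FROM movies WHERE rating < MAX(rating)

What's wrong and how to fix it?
Bug: The inner MAX is an aggregate inside WHERE, which is not allowed

Fix: Compute the overall MAX in a subquery, then take MAX of rows below it

Corrected query:
SELECT MAX(rating) FROM movies WHERE rating < (SELECT MAX(rating) FROM movies)

Result:
MAX(rating)
-----------
6.9        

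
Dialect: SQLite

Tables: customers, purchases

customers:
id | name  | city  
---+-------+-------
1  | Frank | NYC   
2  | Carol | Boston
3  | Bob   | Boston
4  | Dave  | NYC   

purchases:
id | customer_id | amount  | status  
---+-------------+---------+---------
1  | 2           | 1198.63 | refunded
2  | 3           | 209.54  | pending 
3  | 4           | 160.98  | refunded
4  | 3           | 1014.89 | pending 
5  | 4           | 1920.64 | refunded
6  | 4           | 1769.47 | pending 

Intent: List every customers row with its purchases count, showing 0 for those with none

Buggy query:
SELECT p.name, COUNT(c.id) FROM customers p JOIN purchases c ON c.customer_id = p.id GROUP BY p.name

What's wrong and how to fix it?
Bug: INNER JOIN drops customers rows that have no matching purchases rows

Fix: Switch to LEFT JOIN to retain unmatched parent rows

Corrected query:
SELECT p.name, COUNT(c.id) FROM customers p LEFT JOIN purchases c ON c.customer_id = p.id GROUP BY p.name

Result:
name  | COUNT(c.id)
------+------------
Bob   | 2          
Carol | 1          
Dave  | 3          
Frank | 0          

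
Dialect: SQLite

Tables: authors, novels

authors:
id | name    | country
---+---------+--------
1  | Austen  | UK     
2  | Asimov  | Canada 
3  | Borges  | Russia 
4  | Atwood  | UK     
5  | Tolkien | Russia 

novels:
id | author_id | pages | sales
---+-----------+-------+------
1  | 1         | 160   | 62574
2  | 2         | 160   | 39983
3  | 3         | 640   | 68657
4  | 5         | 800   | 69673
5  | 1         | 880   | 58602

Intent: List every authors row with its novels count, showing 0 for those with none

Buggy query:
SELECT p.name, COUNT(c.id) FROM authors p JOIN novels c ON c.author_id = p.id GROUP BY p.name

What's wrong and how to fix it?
Bug: INNER JOIN drops authors rows that have no matching novels rows

Fix: Switch to LEFT JOIN to retain unmatched parent rows

Corrected query:
SELECT p.name, COUNT(c.id) FROM authors p LEFT JOIN novels c ON c.author_id = p.id GROUP BY p.name

Result:
name    | COUNT(c.id)
--------+------------
Asimov  | 1          
Atwood  | 0          
Austen  | 2          
Borges  | 1          
Tolkien | 1          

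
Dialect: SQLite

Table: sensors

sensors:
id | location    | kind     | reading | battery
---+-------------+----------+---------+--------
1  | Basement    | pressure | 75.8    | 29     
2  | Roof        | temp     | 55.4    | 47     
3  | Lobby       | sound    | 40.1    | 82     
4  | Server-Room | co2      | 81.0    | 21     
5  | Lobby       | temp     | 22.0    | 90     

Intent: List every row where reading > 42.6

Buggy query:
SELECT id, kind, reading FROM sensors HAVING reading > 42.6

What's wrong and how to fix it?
Bug: This is a non-aggregate query (no GROUP BY, no aggregates), so in SQLite the HAVING clause is invalid here; a row-level condition belongs in WHERE

Fix: Use WHERE for row-level filtering

Corrected query:
SELECT id, kind, reading FROM sensors WHERE reading > 42.6

Result:
id | kind     | reading
---+----------+--------
1  | pressure | 75.8   
2  | temp     | 55.4   
4  | co2      | 81     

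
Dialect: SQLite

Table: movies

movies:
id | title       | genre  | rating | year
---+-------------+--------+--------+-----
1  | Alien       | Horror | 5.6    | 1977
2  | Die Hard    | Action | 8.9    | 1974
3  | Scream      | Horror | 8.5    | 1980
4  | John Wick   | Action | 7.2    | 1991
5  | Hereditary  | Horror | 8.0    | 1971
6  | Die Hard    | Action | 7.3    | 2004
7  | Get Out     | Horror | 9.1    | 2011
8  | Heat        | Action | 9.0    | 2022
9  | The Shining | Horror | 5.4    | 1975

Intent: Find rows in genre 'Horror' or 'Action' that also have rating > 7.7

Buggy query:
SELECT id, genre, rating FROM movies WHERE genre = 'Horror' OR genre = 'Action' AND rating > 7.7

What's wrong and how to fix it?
Bug: Without parentheses, AND is evaluated before OR, so the rating filter only applies to the 'Action' branch

Fix: Group the OR with parentheses (or use IN), then AND the threshold

Corrected query:
SELECT id, genre, rating FROM movies WHERE (genre = 'Horror' OR genre = 'Action') AND rating > 7.7

Result:
id | genre  | rating
---+--------+-------
2  | Action | 8.9   
3  | Horror | 8.5   
5  | Horror | 8     
7  | Horror | 9.1   
8  | Action | 9     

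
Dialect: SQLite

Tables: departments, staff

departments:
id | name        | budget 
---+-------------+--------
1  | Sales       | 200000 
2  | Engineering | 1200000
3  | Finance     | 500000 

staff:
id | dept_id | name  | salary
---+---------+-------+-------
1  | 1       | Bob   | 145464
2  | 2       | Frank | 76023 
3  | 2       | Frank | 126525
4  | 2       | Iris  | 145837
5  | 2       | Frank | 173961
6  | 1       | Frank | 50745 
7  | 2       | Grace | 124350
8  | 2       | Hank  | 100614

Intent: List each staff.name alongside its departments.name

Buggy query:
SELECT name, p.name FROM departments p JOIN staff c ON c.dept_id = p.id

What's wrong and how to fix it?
Bug: Both tables have a 'name' column; the unqualified reference is ambiguous

Fix: Qualify the column with its table alias (c.name)

Corrected query:
SELECT c.name, p.name FROM departments p JOIN staff c ON c.dept_id = p.id

Result:
name  | name       
------+------------
Bob   | Sales      
Frank | Engineering
Frank | Engineering
Iris  | Engineering
Frank | Engineering
Frank | Sales      
Grace | Engineering
Hank  | Engineering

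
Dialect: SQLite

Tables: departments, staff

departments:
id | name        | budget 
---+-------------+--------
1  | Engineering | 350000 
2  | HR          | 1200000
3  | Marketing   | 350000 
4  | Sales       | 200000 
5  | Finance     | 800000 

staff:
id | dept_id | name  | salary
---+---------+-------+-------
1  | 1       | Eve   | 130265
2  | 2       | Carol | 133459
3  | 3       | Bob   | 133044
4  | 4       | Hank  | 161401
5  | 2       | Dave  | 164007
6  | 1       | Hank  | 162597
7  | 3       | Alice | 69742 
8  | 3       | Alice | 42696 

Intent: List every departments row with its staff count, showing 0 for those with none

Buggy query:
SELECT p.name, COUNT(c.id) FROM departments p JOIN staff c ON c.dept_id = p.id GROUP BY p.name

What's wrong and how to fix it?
Bug: An inner join excludes parents with zero children

Fix: Use LEFT JOIN so parents without children still appear (COUNT(c.id) gives 0)

Corrected query:
SELECT p.name, COUNT(c.id) FROM departments p LEFT JOIN staff c ON c.dept_id = p.id GROUP BY p.name

Result:
name        | COUNT(c.id)
------------+------------
Engineering | 2          
Finance     | 0          
HR          | 2          
Marketing   | 3          
Sales       | 1          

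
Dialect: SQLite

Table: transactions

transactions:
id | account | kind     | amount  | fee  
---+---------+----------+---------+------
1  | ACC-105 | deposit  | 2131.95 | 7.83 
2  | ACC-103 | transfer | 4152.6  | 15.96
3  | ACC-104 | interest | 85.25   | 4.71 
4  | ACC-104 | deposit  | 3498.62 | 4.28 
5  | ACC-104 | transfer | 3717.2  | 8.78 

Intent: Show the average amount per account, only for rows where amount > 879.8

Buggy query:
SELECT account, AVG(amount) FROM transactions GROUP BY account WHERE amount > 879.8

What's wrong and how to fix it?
Bug: Row-level WHERE must come before GROUP BY in the clause order

Fix: Place WHERE between FROM and GROUP BY

Corrected query:
SELECT account, AVG(amount) FROM transactions WHERE amount > 879.8 GROUP BY account

Result:
account | AVG(amount)
--------+------------
ACC-103 | 4152.6     
ACC-104 | 3607.91    
ACC-105 | 2131.95    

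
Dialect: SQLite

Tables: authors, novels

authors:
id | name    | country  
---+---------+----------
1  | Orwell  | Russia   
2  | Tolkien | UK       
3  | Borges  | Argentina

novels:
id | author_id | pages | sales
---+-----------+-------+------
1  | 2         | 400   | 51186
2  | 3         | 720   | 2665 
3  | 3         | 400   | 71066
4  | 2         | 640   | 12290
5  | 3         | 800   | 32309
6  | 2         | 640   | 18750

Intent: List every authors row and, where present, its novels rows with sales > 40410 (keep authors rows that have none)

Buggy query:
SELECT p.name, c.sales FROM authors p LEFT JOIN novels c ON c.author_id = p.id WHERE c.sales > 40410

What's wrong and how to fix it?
Bug: A WHERE condition on the right-hand table after LEFT JOIN drops unmatched parents

Fix: Move the right-table condition into the ON clause so unmatched parents are kept

Corrected query:
SELECT p.name, c.sales FROM authors p LEFT JOIN novels c ON c.author_id = p.id AND c.sales > 40410

Result:
name    | sales
--------+------
Orwell  | NULL 
Tolkien | 51186
Borges  | 71066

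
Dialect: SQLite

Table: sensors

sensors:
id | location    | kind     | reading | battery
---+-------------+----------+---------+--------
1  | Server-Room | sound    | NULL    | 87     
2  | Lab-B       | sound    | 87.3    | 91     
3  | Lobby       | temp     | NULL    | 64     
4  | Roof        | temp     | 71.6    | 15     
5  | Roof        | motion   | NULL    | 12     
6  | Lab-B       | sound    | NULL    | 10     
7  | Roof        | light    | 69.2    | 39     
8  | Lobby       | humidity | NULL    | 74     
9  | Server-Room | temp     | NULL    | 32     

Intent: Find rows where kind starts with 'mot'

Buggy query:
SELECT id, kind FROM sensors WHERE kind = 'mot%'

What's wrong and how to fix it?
Bug: Wildcards only work with LIKE; '=' treats '%' as a literal character

Fix: Use LIKE for wildcard pattern matching

Corrected query:
SELECT id, kind FROM sensors WHERE kind LIKE 'mot%'

Result:
id | kind  
---+-------
5  | motion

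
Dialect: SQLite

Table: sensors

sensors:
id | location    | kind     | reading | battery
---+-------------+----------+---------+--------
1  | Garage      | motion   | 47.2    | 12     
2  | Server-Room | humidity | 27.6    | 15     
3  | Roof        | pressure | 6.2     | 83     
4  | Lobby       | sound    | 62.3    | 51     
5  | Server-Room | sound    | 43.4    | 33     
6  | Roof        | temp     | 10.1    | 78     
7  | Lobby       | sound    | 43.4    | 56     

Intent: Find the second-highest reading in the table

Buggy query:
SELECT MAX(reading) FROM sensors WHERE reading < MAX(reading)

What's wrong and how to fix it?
Bug: The inner MAX is an aggregate inside WHERE, which is not allowed

Fix: Put the inner MAX in a scalar subquery

Corrected query:
SELECT MAX(reading) FROM sensors WHERE reading < (SELECT MAX(reading) FROM sensors)

Result:
MAX(reading)
------------
47.2        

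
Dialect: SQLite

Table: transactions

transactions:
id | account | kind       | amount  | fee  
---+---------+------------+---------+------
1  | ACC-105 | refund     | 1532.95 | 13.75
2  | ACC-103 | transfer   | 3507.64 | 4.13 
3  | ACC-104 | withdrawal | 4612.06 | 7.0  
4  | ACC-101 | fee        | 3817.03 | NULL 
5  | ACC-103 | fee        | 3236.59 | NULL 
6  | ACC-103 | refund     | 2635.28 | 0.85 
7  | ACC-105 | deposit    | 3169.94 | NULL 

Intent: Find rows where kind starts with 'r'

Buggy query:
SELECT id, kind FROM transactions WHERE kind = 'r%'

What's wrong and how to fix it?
Bug: '=' compares the literal string including the % character; pattern matching needs LIKE

Fix: Use LIKE for wildcard pattern matching

Corrected query:
SELECT id, kind FROM transactions WHERE kind LIKE 'r%'

Result:
id | kind  
---+-------
1  | refund
6  | refund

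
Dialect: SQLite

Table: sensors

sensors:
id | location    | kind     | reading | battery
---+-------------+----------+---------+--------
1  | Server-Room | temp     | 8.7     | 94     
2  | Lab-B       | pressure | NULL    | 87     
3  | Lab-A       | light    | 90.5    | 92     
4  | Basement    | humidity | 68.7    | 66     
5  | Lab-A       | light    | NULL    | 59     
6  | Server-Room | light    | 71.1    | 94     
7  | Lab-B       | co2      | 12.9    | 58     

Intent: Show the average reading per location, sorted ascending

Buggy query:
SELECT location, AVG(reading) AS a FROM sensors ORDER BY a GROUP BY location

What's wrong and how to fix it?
Bug: GROUP BY must precede ORDER BY

Fix: Move ORDER BY to the end, after GROUP BY

Corrected query:
SELECT location, AVG(reading) AS a FROM sensors GROUP BY location ORDER BY a

Result:
location    | a   
------------+-----
Lab-B       | 12.9
Server-Room | 39.9
Basement    | 68.7
Lab-A       | 90.5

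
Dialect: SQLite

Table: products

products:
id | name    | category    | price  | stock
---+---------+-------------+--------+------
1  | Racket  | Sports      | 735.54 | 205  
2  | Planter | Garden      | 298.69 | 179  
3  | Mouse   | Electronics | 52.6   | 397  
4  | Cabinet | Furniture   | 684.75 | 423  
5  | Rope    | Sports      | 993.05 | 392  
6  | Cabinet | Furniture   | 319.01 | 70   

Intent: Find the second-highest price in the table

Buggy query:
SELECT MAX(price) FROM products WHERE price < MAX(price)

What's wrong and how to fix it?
Bug: The inner MAX is an aggregate inside WHERE, which is not allowed

Fix: Compute the overall MAX in a subquery, then take MAX of rows below it

Corrected query:
SELECT MAX(price) FROM products WHERE price < (SELECT MAX(price) FROM products)

Result:
MAX(price)
----------
735.54    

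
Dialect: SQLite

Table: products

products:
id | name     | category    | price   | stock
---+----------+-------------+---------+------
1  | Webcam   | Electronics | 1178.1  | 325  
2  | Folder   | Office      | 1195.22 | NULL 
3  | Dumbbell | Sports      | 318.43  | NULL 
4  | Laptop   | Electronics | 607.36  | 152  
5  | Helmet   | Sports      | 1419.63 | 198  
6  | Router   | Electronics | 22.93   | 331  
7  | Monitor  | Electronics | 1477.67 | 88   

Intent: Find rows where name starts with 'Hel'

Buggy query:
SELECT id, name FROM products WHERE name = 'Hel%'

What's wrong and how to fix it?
Bug: '=' compares the literal string including the % character; pattern matching needs LIKE

Fix: Use LIKE for wildcard pattern matching

Corrected query:
SELECT id, name FROM products WHERE name LIKE 'Hel%'

Result:
id | name  
---+-------
5  | Helmet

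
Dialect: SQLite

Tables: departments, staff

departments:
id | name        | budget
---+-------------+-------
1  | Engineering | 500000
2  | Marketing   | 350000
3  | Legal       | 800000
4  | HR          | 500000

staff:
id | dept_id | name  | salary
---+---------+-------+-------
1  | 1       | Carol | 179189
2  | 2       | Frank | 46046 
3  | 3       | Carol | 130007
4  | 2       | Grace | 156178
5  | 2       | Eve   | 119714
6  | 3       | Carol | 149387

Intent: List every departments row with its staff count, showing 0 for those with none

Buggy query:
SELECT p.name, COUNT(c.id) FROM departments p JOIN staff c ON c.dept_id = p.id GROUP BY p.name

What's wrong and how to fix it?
Bug: INNER JOIN drops departments rows that have no matching staff rows

Fix: Use LEFT JOIN so parents without children still appear (COUNT(c.id) gives 0)

Corrected query:
SELECT p.name, COUNT(c.id) FROM departments p LEFT JOIN staff c ON c.dept_id = p.id GROUP BY p.name

Result:
name        | COUNT(c.id)
------------+------------
Engineering | 1          
HR          | 0          
Legal       | 2          
Marketing   | 3          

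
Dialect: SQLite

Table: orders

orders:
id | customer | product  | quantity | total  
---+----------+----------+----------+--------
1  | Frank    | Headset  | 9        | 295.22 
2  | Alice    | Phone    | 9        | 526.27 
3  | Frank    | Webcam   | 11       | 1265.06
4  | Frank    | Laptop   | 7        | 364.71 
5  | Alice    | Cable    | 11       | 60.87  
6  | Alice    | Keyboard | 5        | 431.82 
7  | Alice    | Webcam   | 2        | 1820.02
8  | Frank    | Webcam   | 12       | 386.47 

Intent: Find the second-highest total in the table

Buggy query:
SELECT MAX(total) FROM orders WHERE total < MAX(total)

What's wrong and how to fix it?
Bug: MAX(total) on the right of the comparison is an aggregate-in-WHERE error

Fix: Put the inner MAX in a scalar subquery

Corrected query:
SELECT MAX(total) FROM orders WHERE total < (SELECT MAX(total) FROM orders)

Result:
MAX(total)
----------
1265.06   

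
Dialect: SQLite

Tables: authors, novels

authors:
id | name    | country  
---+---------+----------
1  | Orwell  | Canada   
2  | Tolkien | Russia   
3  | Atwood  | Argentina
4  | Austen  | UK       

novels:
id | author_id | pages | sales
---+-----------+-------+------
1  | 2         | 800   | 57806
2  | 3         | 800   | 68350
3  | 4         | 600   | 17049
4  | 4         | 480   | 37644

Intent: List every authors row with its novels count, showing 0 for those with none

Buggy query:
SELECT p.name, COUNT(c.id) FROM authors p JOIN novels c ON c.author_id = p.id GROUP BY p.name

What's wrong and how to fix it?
Bug: An inner join excludes parents with zero children

Fix: Use LEFT JOIN so parents without children still appear (COUNT(c.id) gives 0)

Corrected query:
SELECT p.name, COUNT(c.id) FROM authors p LEFT JOIN novels c ON c.author_id = p.id GROUP BY p.name

Result:
name    | COUNT(c.id)
--------+------------
Atwood  | 1          
Austen  | 2          
Orwell  | 0          
Tolkien | 1          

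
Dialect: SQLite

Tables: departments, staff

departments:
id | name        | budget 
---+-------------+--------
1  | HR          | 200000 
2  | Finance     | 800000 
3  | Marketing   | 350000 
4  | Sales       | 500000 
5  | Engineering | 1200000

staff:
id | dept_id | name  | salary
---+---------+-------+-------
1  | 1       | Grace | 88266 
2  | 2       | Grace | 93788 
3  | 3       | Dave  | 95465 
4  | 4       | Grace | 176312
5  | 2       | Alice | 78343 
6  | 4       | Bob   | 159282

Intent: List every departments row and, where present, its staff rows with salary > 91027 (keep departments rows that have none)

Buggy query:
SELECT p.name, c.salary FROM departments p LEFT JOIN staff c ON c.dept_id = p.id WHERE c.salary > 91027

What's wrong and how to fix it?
Bug: Filtering c.salary in WHERE discards the NULL rows produced by LEFT JOIN, turning it into an inner join

Fix: Put 'c.salary > 91027' in the JOIN's ON clause instead of WHERE

Corrected query:
SELECT p.name, c.salary FROM departments p LEFT JOIN staff c ON c.dept_id = p.id AND c.salary > 91027

Result:
name        | salary
------------+-------
HR          | NULL  
Finance     | 93788 
Marketing   | 95465 
Sales       | 159282
Sales       | 176312
Engineering | NULL  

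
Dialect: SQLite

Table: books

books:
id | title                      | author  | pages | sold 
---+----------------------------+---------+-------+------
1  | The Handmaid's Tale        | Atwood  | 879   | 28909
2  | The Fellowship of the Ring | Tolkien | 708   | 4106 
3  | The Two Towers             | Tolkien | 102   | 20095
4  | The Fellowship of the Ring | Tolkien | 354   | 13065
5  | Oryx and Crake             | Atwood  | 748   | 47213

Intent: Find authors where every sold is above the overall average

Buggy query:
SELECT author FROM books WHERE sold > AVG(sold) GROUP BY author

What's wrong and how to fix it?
Bug: WHERE evaluates per row before aggregation, so AVG() is unavailable

Fix: Use a subquery for AVG and a HAVING MIN(...) filter so the condition holds for every row in the group

Corrected query:
SELECT author FROM books GROUP BY author HAVING MIN(sold) > (SELECT AVG(sold) FROM books)

Result:
author
------
Atwood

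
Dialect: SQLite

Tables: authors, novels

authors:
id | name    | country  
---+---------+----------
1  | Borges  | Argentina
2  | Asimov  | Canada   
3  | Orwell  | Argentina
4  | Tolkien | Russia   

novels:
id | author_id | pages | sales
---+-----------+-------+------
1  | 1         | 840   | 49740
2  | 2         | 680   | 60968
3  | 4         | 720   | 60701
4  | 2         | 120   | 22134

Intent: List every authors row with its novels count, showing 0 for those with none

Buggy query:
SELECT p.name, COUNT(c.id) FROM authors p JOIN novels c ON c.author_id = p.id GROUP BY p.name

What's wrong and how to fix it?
Bug: An inner join excludes parents with zero children

Fix: Use LEFT JOIN so parents without children still appear (COUNT(c.id) gives 0)

Corrected query:
SELECT p.name, COUNT(c.id) FROM authors p LEFT JOIN novels c ON c.author_id = p.id GROUP BY p.name

Result:
name    | COUNT(c.id)
--------+------------
Asimov  | 2          
Borges  | 1          
Orwell  | 0          
Tolkien | 1          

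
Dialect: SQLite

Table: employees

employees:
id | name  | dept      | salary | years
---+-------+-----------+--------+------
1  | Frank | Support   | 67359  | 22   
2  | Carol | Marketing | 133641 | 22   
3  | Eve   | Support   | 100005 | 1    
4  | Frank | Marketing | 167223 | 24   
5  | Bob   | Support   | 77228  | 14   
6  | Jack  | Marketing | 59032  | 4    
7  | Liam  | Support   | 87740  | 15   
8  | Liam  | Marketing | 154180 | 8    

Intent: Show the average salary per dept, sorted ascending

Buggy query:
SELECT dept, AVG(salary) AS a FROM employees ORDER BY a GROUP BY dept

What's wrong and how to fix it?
Bug: ORDER BY appears before GROUP BY; SQL clause order requires GROUP BY first

Fix: Move ORDER BY to the end, after GROUP BY

Corrected query:
SELECT dept, AVG(salary) AS a FROM employees GROUP BY dept ORDER BY a

Result:
dept      | a     
----------+-------
Support   | 83083 
Marketing | 128519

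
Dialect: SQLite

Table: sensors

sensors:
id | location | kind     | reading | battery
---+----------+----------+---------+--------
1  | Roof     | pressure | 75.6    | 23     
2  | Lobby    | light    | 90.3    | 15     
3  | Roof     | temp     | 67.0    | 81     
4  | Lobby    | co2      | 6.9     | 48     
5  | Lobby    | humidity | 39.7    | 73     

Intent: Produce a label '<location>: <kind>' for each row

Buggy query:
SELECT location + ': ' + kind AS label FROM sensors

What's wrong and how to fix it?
Bug: '+' is numeric addition; on text columns SQLite converts them to 0 instead of concatenating

Fix: Replace + with || to concatenate text

Corrected query:
SELECT location || ': ' || kind AS label FROM sensors

Result:
label          
---------------
Roof: pressure 
Lobby: light   
Roof: temp     
Lobby: co2     
Lobby: humidity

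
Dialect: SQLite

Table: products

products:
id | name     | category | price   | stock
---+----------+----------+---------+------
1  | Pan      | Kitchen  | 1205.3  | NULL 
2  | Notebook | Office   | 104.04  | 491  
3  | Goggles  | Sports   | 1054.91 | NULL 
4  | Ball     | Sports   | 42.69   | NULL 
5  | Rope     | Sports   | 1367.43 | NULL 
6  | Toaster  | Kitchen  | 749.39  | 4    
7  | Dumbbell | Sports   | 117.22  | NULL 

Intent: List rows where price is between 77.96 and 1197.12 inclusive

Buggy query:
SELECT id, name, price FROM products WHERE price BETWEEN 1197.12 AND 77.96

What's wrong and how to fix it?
Bug: BETWEEN expects the lower bound first; with 1197.12 AND 77.96 the range is empty

Fix: Write BETWEEN 77.96 AND 1197.12

Corrected query:
SELECT id, name, price FROM products WHERE price BETWEEN 77.96 AND 1197.12

Result:
id | name     | price  
---+----------+--------
2  | Notebook | 104.04 
3  | Goggles  | 1054.91
6  | Toaster  | 749.39 
7  | Dumbbell | 117.22 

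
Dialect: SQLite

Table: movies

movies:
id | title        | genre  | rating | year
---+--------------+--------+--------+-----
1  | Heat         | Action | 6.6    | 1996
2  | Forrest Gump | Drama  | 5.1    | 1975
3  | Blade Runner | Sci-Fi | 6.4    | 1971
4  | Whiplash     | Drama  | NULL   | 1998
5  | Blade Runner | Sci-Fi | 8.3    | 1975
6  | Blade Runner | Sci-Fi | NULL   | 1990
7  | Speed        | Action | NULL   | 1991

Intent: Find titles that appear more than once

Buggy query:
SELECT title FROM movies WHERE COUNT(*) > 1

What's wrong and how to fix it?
Bug: COUNT(*) is an aggregate and cannot be used in WHERE

Fix: Group first, then use HAVING for the count condition

Corrected query:
SELECT title FROM movies GROUP BY title HAVING COUNT(*) > 1

Result:
title       
------------
Blade Runner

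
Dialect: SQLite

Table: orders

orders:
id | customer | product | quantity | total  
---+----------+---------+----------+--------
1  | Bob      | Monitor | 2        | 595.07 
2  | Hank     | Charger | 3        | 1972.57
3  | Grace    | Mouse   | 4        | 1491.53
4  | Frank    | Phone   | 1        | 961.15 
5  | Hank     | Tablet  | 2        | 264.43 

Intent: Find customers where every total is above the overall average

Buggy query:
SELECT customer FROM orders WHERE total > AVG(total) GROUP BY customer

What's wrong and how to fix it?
Bug: WHERE evaluates per row before aggregation, so AVG() is unavailable

Fix: Compute the overall average in a scalar subquery and compare each group's MIN against it in HAVING

Corrected query:
SELECT customer FROM orders GROUP BY customer HAVING MIN(total) > (SELECT AVG(total) FROM orders)

Result:
customer
--------
Grace   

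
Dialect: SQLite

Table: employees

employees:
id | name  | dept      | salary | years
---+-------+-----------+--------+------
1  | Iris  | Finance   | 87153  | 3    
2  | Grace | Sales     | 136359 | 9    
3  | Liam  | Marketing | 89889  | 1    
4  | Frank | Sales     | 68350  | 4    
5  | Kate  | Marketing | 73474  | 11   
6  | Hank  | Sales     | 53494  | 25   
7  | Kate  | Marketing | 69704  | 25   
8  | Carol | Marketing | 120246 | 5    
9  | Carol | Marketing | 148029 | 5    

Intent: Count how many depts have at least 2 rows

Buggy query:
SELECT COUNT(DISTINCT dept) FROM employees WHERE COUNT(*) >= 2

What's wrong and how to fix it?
Bug: COUNT(*) cannot appear in WHERE; the per-group count doesn't exist yet

Fix: Use a subquery that GROUPs and filters with HAVING, then count its rows

Corrected query:
SELECT COUNT(*) FROM (SELECT dept FROM employees GROUP BY dept HAVING COUNT(*) >= 2)

Result:
COUNT(*)
--------
2       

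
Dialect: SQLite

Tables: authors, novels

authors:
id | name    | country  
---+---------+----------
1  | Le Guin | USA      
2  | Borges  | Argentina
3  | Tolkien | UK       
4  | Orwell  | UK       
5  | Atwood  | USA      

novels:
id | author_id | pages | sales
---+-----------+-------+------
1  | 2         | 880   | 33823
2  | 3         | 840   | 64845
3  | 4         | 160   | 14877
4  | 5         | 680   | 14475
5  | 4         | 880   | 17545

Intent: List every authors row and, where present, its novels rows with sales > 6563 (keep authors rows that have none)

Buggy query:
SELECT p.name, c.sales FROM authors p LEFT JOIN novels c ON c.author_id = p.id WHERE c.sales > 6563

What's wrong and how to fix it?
Bug: Filtering c.sales in WHERE discards the NULL rows produced by LEFT JOIN, turning it into an inner join

Fix: Put 'c.sales > 6563' in the JOIN's ON clause instead of WHERE

Corrected query:
SELECT p.name, c.sales FROM authors p LEFT JOIN novels c ON c.author_id = p.id AND c.sales > 6563

Result:
name    | sales
--------+------
Le Guin | NULL 
Borges  | 33823
Tolkien | 64845
Orwell  | 14877
Orwell  | 17545
Atwood  | 14475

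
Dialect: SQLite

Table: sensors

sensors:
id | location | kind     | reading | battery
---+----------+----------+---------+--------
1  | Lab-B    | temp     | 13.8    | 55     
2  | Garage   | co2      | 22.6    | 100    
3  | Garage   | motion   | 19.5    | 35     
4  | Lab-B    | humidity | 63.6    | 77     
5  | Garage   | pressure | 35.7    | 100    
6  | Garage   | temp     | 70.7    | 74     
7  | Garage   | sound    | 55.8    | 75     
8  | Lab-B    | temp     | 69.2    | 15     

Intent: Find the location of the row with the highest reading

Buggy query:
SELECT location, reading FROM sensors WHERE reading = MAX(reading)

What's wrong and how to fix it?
Bug: WHERE is evaluated per row; an aggregate over the whole table isn't defined there

Fix: Use a subquery: WHERE reading = (SELECT MAX(reading) FROM sensors)

Corrected query:
SELECT location, reading FROM sensors WHERE reading = (SELECT MAX(reading) FROM sensors)

Result:
location | reading
---------+--------
Garage   | 70.7   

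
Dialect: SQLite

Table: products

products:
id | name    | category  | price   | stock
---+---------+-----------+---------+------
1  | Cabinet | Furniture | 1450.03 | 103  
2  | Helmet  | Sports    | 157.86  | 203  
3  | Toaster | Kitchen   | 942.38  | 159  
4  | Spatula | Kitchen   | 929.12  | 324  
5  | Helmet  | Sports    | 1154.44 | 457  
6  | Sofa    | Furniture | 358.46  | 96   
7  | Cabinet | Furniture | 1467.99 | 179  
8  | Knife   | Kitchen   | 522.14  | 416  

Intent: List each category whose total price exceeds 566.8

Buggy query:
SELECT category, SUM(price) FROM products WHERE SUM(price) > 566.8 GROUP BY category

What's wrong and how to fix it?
Bug: WHERE runs before GROUP BY, so aggregates aren't available there

Fix: Move the aggregate condition to a HAVING clause

Corrected query:
SELECT category, SUM(price) FROM products GROUP BY category HAVING SUM(price) > 566.8

Result:
category  | SUM(price)
----------+-----------
Furniture | 3276.48   
Kitchen   | 2393.64   
Sports    | 1312.3    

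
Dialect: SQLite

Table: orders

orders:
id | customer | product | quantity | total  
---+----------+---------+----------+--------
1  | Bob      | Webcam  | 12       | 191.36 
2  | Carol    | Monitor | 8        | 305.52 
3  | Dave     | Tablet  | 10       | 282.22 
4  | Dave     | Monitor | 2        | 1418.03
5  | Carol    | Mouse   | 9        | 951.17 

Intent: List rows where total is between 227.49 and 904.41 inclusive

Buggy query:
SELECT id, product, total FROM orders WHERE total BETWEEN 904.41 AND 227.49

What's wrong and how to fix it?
Bug: The bounds are reversed; BETWEEN a AND b requires a <= b to match anything

Fix: Swap the bounds so the smaller value comes first

Corrected query:
SELECT id, product, total FROM orders WHERE total BETWEEN 227.49 AND 904.41

Result:
id | product | total 
---+---------+-------
2  | Monitor | 305.52
3  | Tablet  | 282.22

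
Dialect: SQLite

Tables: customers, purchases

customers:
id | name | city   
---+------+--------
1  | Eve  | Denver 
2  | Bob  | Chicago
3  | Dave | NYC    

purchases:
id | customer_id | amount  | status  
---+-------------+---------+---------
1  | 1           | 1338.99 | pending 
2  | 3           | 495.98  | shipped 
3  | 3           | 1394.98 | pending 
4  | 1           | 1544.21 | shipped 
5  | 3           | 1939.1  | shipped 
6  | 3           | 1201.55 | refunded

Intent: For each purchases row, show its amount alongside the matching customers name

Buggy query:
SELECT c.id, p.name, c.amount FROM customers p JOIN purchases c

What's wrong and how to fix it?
Bug: Missing join condition: each purchases row is matched to all customers rows instead of just its own

Fix: Specify the join condition linking the foreign key to the parent id

Corrected query:
SELECT c.id, p.name, c.amount FROM customers p JOIN purchases c ON c.customer_id = p.id

Result:
id | name | amount 
---+------+--------
1  | Eve  | 1338.99
2  | Dave | 495.98 
3  | Dave | 1394.98
4  | Eve  | 1544.21
5  | Dave | 1939.1 
6  | Dave | 1201.55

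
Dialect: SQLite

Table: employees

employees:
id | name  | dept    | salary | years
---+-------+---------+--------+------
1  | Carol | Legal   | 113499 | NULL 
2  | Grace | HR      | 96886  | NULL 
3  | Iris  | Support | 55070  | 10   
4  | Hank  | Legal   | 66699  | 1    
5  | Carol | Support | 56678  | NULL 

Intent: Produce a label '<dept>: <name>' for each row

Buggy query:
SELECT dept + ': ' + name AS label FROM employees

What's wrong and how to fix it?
Bug: SQLite uses || for string concatenation; + coerces text to numbers (yielding 0)

Fix: Use the || operator for string concatenation

Corrected query:
SELECT dept || ': ' || name AS label FROM employees

Result:
label         
--------------
Legal: Carol  
HR: Grace     
Support: Iris 
Legal: Hank   
Support: Carol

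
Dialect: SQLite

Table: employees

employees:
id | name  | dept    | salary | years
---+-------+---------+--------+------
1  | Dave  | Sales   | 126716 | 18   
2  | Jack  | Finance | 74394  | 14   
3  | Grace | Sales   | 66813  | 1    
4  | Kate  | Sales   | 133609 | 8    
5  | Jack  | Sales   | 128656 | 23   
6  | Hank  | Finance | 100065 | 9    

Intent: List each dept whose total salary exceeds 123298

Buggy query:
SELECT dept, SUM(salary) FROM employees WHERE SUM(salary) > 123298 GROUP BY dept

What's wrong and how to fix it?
Bug: SUM(salary) is an aggregate, but WHERE filters rows before aggregation

Fix: Use HAVING (which filters groups after aggregation) instead of WHERE

Corrected query:
SELECT dept, SUM(salary) FROM employees GROUP BY dept HAVING SUM(salary) > 123298

Result:
dept    | SUM(salary)
--------+------------
Finance | 174459     
Sales   | 455794     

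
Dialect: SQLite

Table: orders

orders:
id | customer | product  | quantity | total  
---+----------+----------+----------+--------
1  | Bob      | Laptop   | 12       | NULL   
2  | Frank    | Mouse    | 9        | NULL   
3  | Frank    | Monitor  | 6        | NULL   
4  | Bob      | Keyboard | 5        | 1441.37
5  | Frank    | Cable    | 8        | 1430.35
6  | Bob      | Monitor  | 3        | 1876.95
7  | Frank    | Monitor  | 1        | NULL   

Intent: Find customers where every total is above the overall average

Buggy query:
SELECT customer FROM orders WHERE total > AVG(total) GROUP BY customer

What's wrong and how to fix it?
Bug: WHERE evaluates per row before aggregation, so AVG() is unavailable

Fix: Use a subquery for AVG and a HAVING MIN(...) filter so the condition holds for every row in the group

Corrected query:
SELECT customer FROM orders GROUP BY customer HAVING MIN(total) > (SELECT AVG(total) FROM orders)

Result:
(no rows)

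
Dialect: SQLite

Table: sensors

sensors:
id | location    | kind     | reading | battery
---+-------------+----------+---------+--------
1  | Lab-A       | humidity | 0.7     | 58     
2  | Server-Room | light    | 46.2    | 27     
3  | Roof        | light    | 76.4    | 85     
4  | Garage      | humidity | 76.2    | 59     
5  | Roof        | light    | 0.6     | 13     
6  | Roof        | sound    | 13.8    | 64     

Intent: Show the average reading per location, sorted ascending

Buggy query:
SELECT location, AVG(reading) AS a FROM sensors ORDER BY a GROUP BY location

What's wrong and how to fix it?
Bug: GROUP BY must precede ORDER BY

Fix: Reorder: SELECT … FROM … GROUP BY … ORDER BY …

Corrected query:
SELECT location, AVG(reading) AS a FROM sensors GROUP BY location ORDER BY a

Result:
location    | a        
------------+----------
Lab-A       | 0.7      
Roof        | 30.266667
Server-Room | 46.2     
Garage      | 76.2     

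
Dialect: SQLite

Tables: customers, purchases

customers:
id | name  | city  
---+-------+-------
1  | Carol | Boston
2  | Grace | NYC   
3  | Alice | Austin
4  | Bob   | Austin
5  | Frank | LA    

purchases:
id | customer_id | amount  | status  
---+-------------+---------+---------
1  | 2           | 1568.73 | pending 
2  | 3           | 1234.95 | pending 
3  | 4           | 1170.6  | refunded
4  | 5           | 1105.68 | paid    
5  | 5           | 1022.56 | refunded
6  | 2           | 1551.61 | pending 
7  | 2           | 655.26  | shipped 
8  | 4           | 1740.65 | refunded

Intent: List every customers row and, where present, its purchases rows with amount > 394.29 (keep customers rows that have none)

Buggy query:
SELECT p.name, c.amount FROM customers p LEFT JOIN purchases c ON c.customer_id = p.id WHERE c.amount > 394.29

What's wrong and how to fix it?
Bug: A WHERE condition on the right-hand table after LEFT JOIN drops unmatched parents

Fix: Put 'c.amount > 394.29' in the JOIN's ON clause instead of WHERE

Corrected query:
SELECT p.name, c.amount FROM customers p LEFT JOIN purchases c ON c.customer_id = p.id AND c.amount > 394.29

Result:
name  | amount 
------+--------
Carol | NULL   
Grace | 655.26 
Grace | 1551.61
Grace | 1568.73
Alice | 1234.95
Bob   | 1170.6 
Bob   | 1740.65
Frank | 1022.56
Frank | 1105.68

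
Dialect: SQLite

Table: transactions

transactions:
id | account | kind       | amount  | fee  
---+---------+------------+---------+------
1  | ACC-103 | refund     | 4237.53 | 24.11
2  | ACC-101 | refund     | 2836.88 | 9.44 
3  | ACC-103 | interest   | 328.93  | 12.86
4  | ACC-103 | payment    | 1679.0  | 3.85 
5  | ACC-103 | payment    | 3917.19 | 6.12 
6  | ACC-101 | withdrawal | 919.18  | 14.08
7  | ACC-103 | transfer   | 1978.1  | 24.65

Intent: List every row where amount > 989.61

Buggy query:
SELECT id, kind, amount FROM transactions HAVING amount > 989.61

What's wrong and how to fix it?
Bug: HAVING filters the output of aggregation, but this query has no GROUP BY and no aggregate functions, so SQLite rejects it (HAVING clause on a non-aggregate query); the condition here is per row

Fix: Use WHERE for row-level filtering

Corrected query:
SELECT id, kind, amount FROM transactions WHERE amount > 989.61

Result:
id | kind     | amount 
---+----------+--------
1  | refund   | 4237.53
2  | refund   | 2836.88
4  | payment  | 1679   
5  | payment  | 3917.19
7  | transfer | 1978.1 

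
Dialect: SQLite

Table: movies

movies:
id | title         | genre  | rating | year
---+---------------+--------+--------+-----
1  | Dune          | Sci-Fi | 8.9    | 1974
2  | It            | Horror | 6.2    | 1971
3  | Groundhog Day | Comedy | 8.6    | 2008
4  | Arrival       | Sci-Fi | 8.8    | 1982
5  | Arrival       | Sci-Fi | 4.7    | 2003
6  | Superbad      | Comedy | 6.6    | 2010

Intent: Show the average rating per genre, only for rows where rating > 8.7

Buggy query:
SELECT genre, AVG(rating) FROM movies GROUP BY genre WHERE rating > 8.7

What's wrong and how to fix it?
Bug: Row-level WHERE must come before GROUP BY in the clause order

Fix: Place WHERE between FROM and GROUP BY

Corrected query:
SELECT genre, AVG(rating) FROM movies WHERE rating > 8.7 GROUP BY genre

Result:
genre  | AVG(rating)
-------+------------
Sci-Fi | 8.85       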